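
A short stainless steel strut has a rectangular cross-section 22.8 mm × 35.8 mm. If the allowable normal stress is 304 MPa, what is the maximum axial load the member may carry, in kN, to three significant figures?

248 kN

A = 816.2 mm².
P_max = σ_allow · A = 304 · 816.2 = 248100 N = 248.1 kN.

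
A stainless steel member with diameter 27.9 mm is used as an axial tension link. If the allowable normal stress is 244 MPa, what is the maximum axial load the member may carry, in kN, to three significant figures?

A = 611.4 mm².
P_max = σ_allow · A = 244 · 611.4 = 149200 N = 149.2 kN.

149 kN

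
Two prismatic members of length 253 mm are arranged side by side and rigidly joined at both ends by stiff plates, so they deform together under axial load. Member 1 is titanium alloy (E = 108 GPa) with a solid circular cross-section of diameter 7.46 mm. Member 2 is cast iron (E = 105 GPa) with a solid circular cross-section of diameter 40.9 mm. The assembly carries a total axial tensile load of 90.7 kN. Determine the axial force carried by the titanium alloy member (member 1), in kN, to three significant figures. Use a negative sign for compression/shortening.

A_1 = 43.71 mm².
A_2 = 1314 mm².
Equal strain + equilibrium ⇒ each member carries load in proportion to AE: A₁E₁ = 4721000 N, A₂E₂ = 138000000 N, ΣAE = 142700000 N.
F₁ = P·A₁E₁/ΣAE = 90700·4721000/142700000 = 3001 N.

3.00 kN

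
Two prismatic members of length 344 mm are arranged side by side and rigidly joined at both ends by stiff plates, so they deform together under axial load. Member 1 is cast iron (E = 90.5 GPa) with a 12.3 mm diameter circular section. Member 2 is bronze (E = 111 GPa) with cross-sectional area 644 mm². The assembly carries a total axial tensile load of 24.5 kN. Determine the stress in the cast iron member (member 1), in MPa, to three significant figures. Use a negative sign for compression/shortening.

27.0 MPa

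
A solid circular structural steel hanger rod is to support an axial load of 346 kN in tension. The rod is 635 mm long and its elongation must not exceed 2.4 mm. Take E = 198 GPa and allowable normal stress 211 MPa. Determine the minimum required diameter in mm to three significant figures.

45.7 mm

Required area A ≥ P/σ_allow = 346000/211 = 1640 mm².
For a solid circular section, d ≥ √(4A/π) = 45.69 mm.
Elongation limit: A ≥ PL/(Eδ_allow) = 346000·635/(198000·2.4) = 462.4 mm² ⇒ d ≥ 24.26 mm.
The stress limit governs.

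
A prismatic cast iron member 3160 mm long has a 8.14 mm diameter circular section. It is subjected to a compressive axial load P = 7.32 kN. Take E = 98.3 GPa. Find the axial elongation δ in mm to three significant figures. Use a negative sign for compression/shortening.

-4.52 mm

A = 52.04 mm².
δ_mech = NL/(AE) = -7320·3160/(52.04·98300) = -4.522 mm.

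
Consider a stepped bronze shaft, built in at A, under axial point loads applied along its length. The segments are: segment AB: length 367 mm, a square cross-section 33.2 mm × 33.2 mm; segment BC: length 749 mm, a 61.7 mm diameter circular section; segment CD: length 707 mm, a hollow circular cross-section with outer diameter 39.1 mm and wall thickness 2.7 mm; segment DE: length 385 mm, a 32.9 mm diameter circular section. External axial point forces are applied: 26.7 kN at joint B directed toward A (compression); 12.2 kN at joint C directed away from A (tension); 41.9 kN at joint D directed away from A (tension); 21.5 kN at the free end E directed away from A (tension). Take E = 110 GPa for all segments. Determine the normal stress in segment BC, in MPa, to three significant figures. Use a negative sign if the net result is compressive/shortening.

Internal axial forces (sectioning from the free end, tension +): N_DE = 21.5 kN, N_CD = 63.4 kN, N_BC = 75.6 kN, N_AB = 48.9 kN.
A_BC = 2990 mm².
σ_BC = N_BC/A_BC = 75600/2990 = 25.28 MPa.

25.3 MPa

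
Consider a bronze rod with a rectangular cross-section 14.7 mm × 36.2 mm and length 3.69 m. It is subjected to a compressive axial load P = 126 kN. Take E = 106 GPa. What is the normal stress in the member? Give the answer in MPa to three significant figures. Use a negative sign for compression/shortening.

A = 532.1 mm².
σ = N/A = -126000/532.1 = -236.8 MPa.

-237 MPa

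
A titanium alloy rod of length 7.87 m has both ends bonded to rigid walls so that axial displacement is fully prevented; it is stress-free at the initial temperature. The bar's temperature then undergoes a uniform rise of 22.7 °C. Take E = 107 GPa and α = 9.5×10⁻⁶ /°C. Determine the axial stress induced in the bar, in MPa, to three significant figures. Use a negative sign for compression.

-23.1 MPa

Free thermal expansion αLΔT = 9.5e-6 · 7870 · 22.7 = 1.697 mm.
The walls impose strain ε = −(1.697)/7870 = -2.1565e-04; σ = Eε = 107000 · -2.1565e-04 = -23.07 MPa.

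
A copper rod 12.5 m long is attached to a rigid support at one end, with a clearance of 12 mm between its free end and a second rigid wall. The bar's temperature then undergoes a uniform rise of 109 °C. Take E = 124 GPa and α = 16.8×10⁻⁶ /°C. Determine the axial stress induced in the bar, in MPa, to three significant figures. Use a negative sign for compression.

Free thermal expansion αLΔT = 16.8e-6 · 12500 · 109 = 22.89 mm.
The walls engage after the gap closes; constrained expansion = 22.89 − 12 = 10.89 mm.
The walls impose strain ε = −(10.89)/12500 = -8.7120e-04; σ = Eε = 124000 · -8.7120e-04 = -108 MPa.

-108 MPa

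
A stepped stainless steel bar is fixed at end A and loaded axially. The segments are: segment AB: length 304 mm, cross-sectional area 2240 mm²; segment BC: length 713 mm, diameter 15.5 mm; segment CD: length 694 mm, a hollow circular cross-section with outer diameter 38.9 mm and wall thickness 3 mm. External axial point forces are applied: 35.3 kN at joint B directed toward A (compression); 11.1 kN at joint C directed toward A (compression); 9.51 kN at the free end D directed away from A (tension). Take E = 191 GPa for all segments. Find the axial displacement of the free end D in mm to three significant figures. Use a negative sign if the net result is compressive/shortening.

0.0445 mm

Internal axial forces (sectioning from the free end, tension +): N_CD = 9.51 kN, N_BC = -1.59 kN, N_AB = -36.89 kN.
A_BC = 188.7 mm².
A_CD = 338.3 mm².
δ_AB = -36890·304/(2240·191000) = -0.02621 mm
δ_BC = -1590·713/(188.7·191000) = -0.03146 mm
δ_CD = 9510·694/(338.3·191000) = 0.1021 mm
δ = Σδ_i = 0.04446 mm.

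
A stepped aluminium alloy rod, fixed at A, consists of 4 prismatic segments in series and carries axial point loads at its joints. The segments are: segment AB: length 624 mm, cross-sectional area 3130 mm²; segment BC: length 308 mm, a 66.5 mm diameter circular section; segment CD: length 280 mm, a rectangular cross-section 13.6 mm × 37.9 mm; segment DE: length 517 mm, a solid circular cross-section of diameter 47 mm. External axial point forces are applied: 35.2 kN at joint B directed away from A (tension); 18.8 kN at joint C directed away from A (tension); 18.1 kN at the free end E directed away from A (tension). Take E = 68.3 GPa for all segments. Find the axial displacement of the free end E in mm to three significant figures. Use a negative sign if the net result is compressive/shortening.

0.481 mm

Internal axial forces (sectioning from the free end, tension +): N_DE = 18.1 kN, N_CD = 18.1 kN, N_BC = 36.9 kN, N_AB = 72.1 kN.
A_BC = 3473 mm².
A_CD = 515.4 mm².
A_DE = 1735 mm².
δ_AB = 72100·624/(3130·68300) = 0.2105 mm
δ_BC = 36900·308/(3473·68300) = 0.04791 mm
δ_CD = 18100·280/(515.4·68300) = 0.144 mm
δ_DE = 18100·517/(1735·68300) = 0.07897 mm
δ = Σδ_i = 0.4813 mm.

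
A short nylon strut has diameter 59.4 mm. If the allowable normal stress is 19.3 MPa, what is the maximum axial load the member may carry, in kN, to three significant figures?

53.5 kN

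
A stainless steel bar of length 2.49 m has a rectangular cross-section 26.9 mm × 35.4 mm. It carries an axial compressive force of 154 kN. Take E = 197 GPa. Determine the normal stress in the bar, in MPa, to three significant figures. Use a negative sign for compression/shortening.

-162 MPa

A = 952.3 mm².
σ = N/A = -154000/952.3 = -161.7 MPa.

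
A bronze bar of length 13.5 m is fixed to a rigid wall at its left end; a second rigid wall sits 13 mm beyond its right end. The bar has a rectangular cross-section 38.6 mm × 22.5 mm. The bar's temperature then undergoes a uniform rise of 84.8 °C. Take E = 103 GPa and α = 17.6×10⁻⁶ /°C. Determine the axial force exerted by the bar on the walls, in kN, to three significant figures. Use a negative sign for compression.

-47.4 kN

Free thermal expansion αLΔT = 17.6e-6 · 13500 · 84.8 = 20.15 mm.
The walls engage after the gap closes; constrained expansion = 20.15 − 13 = 7.148 mm.
The walls impose strain ε = −(7.148)/13500 = -5.2952e-04; σ = Eε = 103000 · -5.2952e-04 = -54.54 MPa.
Wall reaction R = σ·A = -54.54·868.5 = -47370 N = -47.37 kN.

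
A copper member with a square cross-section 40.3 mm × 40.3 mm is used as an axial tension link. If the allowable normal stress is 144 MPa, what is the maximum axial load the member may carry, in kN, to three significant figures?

234 kN

A = 1624 mm².
P_max = σ_allow · A = 144 · 1624 = 233900 N = 233.9 kN.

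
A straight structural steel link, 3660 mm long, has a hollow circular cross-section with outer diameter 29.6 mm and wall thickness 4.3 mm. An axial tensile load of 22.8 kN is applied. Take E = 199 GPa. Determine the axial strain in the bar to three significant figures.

A = 341.8 mm².
σ = N/A = 66.71 MPa; ε = σ/E = 66.71/199000 = 3.352e-04.

3.35e-04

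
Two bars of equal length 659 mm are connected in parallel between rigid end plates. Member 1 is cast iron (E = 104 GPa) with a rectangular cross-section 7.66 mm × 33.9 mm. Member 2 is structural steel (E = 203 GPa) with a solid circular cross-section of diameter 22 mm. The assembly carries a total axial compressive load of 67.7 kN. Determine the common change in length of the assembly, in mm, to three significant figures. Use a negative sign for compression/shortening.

A_1 = 259.7 mm².
A_2 = 380.1 mm².
Equal strain + equilibrium ⇒ each member carries load in proportion to AE: A₁E₁ = 27010000 N, A₂E₂ = 77170000 N, ΣAE = 104200000 N.
δ = PL/ΣAE = -67700·659/104200000 = -0.4283 mm.

-0.428 mm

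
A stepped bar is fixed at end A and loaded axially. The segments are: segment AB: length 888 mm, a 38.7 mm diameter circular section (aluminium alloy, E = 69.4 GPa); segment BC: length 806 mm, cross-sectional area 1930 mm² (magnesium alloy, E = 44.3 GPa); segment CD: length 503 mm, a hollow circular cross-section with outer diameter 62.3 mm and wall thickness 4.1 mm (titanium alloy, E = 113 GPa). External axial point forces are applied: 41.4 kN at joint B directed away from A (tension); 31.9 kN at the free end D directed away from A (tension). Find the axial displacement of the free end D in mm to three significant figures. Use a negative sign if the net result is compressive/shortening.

1.29 mm

Internal axial forces (sectioning from the free end, tension +): N_CD = 31.9 kN, N_BC = 31.9 kN, N_AB = 73.3 kN.
A_AB = 1176 mm².
A_CD = 749.6 mm².
δ_AB = 73300·888/(1176·69400) = 0.7973 mm
δ_BC = 31900·806/(1930·44300) = 0.3007 mm
δ_CD = 31900·503/(749.6·113000) = 0.1894 mm
δ = Σδ_i = 1.287 mm.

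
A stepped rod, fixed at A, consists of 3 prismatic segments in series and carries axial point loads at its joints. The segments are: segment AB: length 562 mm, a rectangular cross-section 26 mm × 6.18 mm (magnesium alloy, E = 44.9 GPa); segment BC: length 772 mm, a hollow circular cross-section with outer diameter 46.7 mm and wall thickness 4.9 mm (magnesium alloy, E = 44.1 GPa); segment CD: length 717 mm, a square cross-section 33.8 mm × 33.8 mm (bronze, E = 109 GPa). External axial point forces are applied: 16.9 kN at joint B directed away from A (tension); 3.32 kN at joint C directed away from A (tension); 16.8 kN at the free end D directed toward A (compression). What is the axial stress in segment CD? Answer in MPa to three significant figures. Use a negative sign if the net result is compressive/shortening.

Internal axial forces (sectioning from the free end, tension +): N_CD = -16.8 kN, N_BC = -13.48 kN, N_AB = 3.42 kN.
A_CD = 1142 mm².
σ_CD = N_CD/A_CD = -16800/1142 = -14.71 MPa.

-14.7 MPa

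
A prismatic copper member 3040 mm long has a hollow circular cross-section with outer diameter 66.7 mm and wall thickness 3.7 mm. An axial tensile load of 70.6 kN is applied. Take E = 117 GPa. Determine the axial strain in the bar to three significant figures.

8.24e-04

A = 732.3 mm².
σ = N/A = 96.41 MPa; ε = σ/E = 96.41/117000 = 8.240e-04.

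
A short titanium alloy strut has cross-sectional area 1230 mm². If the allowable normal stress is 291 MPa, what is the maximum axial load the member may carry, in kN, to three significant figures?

P_max = σ_allow · A = 291 · 1230 = 357900 N = 357.9 kN.

358 kN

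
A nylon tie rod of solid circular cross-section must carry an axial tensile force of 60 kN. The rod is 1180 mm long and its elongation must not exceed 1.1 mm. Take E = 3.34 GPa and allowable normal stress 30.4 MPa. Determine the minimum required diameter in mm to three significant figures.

157 mm

Required area A ≥ P/σ_allow = 60000/30.4 = 1974 mm².
For a solid circular section, d ≥ √(4A/π) = 50.13 mm.
Elongation limit: A ≥ PL/(Eδ_allow) = 60000·1180/(3340·1.1) = 19270 mm² ⇒ d ≥ 156.6 mm.
The elongation limit governs.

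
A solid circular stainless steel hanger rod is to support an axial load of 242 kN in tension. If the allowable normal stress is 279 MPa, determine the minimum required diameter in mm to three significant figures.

33.2 mm

Required area A ≥ P/σ_allow = 242000/279 = 867.4 mm².
For a solid circular section, d ≥ √(4A/π) = 33.23 mm.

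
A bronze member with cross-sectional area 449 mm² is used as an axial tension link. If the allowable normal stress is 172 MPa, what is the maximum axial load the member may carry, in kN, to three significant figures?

P_max = σ_allow · A = 172 · 449 = 77230 N = 77.23 kN.

77.2 kN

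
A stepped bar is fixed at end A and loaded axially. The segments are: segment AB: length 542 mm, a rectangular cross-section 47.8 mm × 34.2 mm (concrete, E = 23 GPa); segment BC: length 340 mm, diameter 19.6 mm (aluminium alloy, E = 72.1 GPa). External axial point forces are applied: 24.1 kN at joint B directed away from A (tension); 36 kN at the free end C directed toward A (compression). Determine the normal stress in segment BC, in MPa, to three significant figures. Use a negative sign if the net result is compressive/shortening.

Internal axial forces (sectioning from the free end, tension +): N_BC = -36 kN, N_AB = -11.9 kN.
A_BC = 301.7 mm².
σ_BC = N_BC/A_BC = -36000/301.7 = -119.3 MPa.

-119 MPa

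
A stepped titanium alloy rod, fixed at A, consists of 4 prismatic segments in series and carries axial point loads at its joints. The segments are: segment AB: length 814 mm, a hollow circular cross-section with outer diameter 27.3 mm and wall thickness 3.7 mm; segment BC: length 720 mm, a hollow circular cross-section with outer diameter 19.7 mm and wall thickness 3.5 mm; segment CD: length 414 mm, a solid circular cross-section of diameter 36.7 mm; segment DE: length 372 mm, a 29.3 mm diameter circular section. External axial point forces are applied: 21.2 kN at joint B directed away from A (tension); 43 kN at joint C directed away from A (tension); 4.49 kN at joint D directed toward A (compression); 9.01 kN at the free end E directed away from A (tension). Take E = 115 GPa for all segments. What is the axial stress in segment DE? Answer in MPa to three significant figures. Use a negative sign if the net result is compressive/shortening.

Internal axial forces (sectioning from the free end, tension +): N_DE = 9.01 kN, N_CD = 4.52 kN, N_BC = 47.52 kN, N_AB = 68.72 kN.
A_DE = 674.3 mm².
σ_DE = N_DE/A_DE = 9010/674.3 = 13.36 MPa.

13.4 MPa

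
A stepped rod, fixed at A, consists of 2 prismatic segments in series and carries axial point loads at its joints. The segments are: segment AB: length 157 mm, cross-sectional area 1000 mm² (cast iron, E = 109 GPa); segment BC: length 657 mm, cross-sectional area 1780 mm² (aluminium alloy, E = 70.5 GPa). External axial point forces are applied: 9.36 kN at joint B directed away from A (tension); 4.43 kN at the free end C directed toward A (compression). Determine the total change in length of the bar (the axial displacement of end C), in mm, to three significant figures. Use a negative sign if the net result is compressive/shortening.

-0.0161 mm

Internal axial forces (sectioning from the free end, tension +): N_BC = -4.43 kN, N_AB = 4.93 kN.
δ_AB = 4930·157/(1000·109000) = 0.007101 mm
δ_BC = -4430·657/(1780·70500) = -0.02319 mm
δ = Σδ_i = -0.01609 mm.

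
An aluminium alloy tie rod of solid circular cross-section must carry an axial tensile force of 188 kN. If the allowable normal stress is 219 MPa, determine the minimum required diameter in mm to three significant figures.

33.1 mm

Required area A ≥ P/σ_allow = 188000/219 = 858.4 mm².
For a solid circular section, d ≥ √(4A/π) = 33.06 mm.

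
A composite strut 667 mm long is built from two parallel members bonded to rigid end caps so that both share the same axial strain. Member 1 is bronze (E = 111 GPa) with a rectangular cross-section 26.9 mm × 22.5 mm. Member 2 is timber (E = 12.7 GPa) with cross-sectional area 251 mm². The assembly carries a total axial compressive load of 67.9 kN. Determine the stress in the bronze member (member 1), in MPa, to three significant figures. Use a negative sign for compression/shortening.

-107 MPa

A_1 = 605.2 mm².
Equal strain + equilibrium ⇒ each member carries load in proportion to AE: A₁E₁ = 67180000 N, A₂E₂ = 3188000 N, ΣAE = 70370000 N.
σ₁ = P·E₁/ΣAE = -67900·111000/70370000 = -107.1 MPa.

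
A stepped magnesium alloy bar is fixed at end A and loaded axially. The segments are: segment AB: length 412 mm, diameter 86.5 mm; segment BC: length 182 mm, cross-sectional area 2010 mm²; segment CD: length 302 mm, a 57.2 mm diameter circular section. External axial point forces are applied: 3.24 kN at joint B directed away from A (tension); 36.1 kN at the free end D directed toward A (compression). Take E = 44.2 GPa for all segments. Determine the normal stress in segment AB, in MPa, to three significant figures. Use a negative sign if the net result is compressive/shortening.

-5.59 MPa

Internal axial forces (sectioning from the free end, tension +): N_CD = -36.1 kN, N_BC = -36.1 kN, N_AB = -32.86 kN.
A_AB = 5877 mm².
σ_AB = N_AB/A_AB = -32860/5877 = -5.592 MPa.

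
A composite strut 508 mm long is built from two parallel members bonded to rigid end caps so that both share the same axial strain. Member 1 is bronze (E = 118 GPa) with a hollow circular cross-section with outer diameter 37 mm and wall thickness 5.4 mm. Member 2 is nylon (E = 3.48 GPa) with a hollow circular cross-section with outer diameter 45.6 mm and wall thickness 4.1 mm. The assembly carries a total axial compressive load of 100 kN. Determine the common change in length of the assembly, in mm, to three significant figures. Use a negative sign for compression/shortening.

-0.780 mm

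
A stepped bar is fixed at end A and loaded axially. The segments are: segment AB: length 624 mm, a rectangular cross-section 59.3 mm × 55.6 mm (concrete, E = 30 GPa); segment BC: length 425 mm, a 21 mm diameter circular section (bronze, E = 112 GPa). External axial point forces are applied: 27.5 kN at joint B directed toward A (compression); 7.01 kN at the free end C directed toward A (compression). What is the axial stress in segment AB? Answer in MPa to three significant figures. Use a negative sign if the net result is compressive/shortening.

-10.5 MPa

Internal axial forces (sectioning from the free end, tension +): N_BC = -7.01 kN, N_AB = -34.51 kN.
A_AB = 3297 mm².
σ_AB = N_AB/A_AB = -34510/3297 = -10.47 MPa.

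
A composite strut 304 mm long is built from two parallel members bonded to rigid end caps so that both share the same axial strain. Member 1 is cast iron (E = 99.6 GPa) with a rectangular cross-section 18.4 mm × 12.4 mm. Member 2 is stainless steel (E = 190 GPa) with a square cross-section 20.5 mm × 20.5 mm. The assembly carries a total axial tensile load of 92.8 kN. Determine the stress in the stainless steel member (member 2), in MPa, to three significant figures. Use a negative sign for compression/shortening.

172 MPa

A_1 = 228.2 mm².
A_2 = 420.2 mm².
Equal strain + equilibrium ⇒ each member carries load in proportion to AE: A₁E₁ = 22720000 N, A₂E₂ = 79850000 N, ΣAE = 102600000 N.
σ₂ = P·E₂/ΣAE = 92800·190000/102600000 = 171.9 MPa.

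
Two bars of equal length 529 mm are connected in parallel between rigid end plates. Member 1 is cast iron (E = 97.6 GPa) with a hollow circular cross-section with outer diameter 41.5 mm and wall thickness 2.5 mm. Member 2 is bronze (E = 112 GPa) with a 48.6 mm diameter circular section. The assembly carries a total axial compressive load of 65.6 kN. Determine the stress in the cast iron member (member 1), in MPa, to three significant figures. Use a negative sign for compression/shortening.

-26.9 MPa

A_1 = 306.3 mm².
A_2 = 1855 mm².
Equal strain + equilibrium ⇒ each member carries load in proportion to AE: A₁E₁ = 29900000 N, A₂E₂ = 207800000 N, ΣAE = 237700000 N.
σ₁ = P·E₁/ΣAE = -65600·97600/237700000 = -26.94 MPa.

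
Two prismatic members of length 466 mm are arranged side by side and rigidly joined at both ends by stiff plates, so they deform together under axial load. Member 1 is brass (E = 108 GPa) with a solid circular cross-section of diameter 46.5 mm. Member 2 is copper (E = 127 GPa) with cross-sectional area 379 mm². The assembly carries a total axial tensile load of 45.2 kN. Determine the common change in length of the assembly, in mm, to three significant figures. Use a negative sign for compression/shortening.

0.0910 mm

A_1 = 1698 mm².
Equal strain + equilibrium ⇒ each member carries load in proportion to AE: A₁E₁ = 183400000 N, A₂E₂ = 48130000 N, ΣAE = 231500000 N.
δ = PL/ΣAE = 45200·466/231500000 = 0.09097 mm.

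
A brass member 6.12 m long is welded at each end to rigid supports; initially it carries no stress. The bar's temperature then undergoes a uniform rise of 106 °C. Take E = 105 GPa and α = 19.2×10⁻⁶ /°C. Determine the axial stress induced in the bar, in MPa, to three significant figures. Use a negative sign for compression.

-214 MPa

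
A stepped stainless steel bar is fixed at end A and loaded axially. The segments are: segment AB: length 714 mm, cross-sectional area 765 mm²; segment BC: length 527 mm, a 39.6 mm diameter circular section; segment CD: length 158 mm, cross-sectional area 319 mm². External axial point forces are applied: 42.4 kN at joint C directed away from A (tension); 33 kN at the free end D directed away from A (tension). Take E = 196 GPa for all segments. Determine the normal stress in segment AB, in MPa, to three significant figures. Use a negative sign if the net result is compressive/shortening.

Internal axial forces (sectioning from the free end, tension +): N_CD = 33 kN, N_BC = 75.4 kN, N_AB = 75.4 kN.
σ_AB = N_AB/A_AB = 75400/765 = 98.56 MPa.

98.6 MPa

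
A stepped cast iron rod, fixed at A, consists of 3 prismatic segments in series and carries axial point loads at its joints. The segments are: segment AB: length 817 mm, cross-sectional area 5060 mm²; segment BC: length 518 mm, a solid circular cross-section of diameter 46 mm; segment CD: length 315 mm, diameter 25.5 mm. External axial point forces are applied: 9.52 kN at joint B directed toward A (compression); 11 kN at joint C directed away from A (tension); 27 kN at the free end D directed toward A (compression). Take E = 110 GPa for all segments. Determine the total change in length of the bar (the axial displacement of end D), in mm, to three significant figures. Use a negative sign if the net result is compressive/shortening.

-0.234 mm

Internal axial forces (sectioning from the free end, tension +): N_CD = -27 kN, N_BC = -16 kN, N_AB = -25.52 kN.
A_BC = 1662 mm².
A_CD = 510.7 mm².
δ_AB = -25520·817/(5060·110000) = -0.03746 mm
δ_BC = -16000·518/(1662·110000) = -0.04534 mm
δ_CD = -27000·315/(510.7·110000) = -0.1514 mm
δ = Σδ_i = -0.2342 mm.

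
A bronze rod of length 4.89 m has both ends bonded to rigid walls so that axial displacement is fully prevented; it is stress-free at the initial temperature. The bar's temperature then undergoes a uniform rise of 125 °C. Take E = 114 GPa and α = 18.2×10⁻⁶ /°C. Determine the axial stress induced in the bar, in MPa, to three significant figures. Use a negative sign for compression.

-259 MPa

Free thermal expansion αLΔT = 18.2e-6 · 4890 · 125 = 11.12 mm.
The walls impose strain ε = −(11.12)/4890 = -2.2750e-03; σ = Eε = 114000 · -2.2750e-03 = -259.3 MPa.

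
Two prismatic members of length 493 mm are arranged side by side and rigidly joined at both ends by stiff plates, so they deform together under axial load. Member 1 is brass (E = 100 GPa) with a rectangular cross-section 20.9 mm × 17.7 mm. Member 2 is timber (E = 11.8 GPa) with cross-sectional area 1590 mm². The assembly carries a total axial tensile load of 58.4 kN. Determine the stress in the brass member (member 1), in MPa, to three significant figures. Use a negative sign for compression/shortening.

105 MPa

A_1 = 369.9 mm².
Equal strain + equilibrium ⇒ each member carries load in proportion to AE: A₁E₁ = 36990000 N, A₂E₂ = 18760000 N, ΣAE = 55750000 N.
σ₁ = P·E₁/ΣAE = 58400·100000/55750000 = 104.7 MPa.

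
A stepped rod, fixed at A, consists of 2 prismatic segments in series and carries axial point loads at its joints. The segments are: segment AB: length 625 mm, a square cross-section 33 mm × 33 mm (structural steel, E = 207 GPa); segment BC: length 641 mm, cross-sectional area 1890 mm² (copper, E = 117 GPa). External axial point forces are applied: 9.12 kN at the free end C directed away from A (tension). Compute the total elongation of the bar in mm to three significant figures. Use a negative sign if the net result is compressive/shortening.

0.0517 mm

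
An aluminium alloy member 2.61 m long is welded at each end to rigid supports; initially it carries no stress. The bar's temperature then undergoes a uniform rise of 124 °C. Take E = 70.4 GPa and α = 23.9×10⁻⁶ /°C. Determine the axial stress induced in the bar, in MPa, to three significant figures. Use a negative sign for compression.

-209 MPa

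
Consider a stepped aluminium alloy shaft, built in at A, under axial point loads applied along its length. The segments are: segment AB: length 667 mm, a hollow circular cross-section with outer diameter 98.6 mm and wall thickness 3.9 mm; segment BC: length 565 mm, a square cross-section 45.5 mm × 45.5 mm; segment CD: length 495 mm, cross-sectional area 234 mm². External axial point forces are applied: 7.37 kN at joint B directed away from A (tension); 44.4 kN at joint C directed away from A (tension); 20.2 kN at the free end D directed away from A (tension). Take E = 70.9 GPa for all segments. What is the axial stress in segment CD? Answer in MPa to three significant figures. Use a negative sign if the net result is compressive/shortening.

86.3 MPa

Internal axial forces (sectioning from the free end, tension +): N_CD = 20.2 kN, N_BC = 64.6 kN, N_AB = 71.97 kN.
σ_CD = N_CD/A_CD = 20200/234 = 86.32 MPa.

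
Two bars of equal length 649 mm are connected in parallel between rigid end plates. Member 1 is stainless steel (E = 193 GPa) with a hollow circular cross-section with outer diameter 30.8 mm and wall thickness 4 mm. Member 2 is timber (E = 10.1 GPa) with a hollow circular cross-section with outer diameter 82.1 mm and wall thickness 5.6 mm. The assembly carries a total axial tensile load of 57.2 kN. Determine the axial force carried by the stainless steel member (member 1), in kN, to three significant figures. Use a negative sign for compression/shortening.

A_1 = 336.8 mm².
A_2 = 1346 mm².
Equal strain + equilibrium ⇒ each member carries load in proportion to AE: A₁E₁ = 65000000 N, A₂E₂ = 13590000 N, ΣAE = 78590000 N.
F₁ = P·A₁E₁/ΣAE = 57200·65000000/78590000 = 47310 N.

47.3 kN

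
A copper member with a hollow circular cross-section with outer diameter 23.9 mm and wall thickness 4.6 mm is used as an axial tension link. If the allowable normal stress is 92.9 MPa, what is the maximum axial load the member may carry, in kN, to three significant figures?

25.9 kN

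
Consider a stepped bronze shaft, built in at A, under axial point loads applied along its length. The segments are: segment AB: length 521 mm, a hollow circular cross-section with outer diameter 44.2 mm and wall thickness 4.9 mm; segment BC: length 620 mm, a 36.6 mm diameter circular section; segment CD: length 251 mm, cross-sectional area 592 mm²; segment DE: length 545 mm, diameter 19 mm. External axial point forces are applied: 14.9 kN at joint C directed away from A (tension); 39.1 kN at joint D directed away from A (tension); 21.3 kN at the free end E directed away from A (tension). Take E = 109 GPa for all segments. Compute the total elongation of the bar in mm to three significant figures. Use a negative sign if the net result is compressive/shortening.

1.61 mm

Internal axial forces (sectioning from the free end, tension +): N_DE = 21.3 kN, N_CD = 60.4 kN, N_BC = 75.3 kN, N_AB = 75.3 kN.
A_AB = 605 mm².
A_BC = 1052 mm².
A_DE = 283.5 mm².
δ_AB = 75300·521/(605·109000) = 0.5949 mm
δ_BC = 75300·620/(1052·109000) = 0.4071 mm
δ_CD = 60400·251/(592·109000) = 0.2349 mm
δ_DE = 21300·545/(283.5·109000) = 0.3756 mm
δ = Σδ_i = 1.613 mm.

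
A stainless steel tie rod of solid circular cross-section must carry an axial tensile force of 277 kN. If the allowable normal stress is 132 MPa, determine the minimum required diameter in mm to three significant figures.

Required area A ≥ P/σ_allow = 277000/132 = 2098 mm².
For a solid circular section, d ≥ √(4A/π) = 51.69 mm.

51.7 mm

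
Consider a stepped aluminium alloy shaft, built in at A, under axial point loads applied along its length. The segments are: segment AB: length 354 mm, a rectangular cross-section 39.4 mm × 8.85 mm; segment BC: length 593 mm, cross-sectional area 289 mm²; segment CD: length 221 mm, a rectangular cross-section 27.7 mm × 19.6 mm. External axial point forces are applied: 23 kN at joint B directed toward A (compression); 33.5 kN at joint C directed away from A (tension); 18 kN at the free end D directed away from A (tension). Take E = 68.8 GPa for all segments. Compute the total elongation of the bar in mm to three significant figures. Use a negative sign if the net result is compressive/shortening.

2.06 mm

Internal axial forces (sectioning from the free end, tension +): N_CD = 18 kN, N_BC = 51.5 kN, N_AB = 28.5 kN.
A_AB = 348.7 mm².
A_CD = 542.9 mm².
δ_AB = 28500·354/(348.7·68800) = 0.4206 mm
δ_BC = 51500·593/(289·68800) = 1.536 mm
δ_CD = 18000·221/(542.9·68800) = 0.1065 mm
δ = Σδ_i = 2.063 mm.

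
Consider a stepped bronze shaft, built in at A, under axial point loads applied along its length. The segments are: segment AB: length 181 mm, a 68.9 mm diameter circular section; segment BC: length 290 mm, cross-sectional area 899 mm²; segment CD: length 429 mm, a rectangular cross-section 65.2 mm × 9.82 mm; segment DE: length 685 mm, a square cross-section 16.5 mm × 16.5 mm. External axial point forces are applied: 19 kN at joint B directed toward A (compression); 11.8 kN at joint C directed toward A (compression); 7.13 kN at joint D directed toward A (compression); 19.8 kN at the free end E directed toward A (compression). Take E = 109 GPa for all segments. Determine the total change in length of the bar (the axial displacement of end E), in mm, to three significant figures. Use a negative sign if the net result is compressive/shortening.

-0.763 mm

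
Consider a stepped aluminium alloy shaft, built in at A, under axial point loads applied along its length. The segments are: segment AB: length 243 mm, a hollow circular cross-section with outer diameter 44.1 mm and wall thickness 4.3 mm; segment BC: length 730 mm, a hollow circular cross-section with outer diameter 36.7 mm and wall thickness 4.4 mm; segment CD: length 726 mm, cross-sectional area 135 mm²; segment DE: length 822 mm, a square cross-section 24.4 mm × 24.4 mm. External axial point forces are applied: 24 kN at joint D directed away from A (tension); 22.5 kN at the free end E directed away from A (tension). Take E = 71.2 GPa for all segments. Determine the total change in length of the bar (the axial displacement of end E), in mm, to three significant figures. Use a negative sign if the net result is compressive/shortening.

5.31 mm

Internal axial forces (sectioning from the free end, tension +): N_DE = 22.5 kN, N_CD = 46.5 kN, N_BC = 46.5 kN, N_AB = 46.5 kN.
A_AB = 537.7 mm².
A_BC = 446.5 mm².
A_DE = 595.4 mm².
δ_AB = 46500·243/(537.7·71200) = 0.2952 mm
δ_BC = 46500·730/(446.5·71200) = 1.068 mm
δ_CD = 46500·726/(135·71200) = 3.512 mm
δ_DE = 22500·822/(595.4·71200) = 0.4363 mm
δ = Σδ_i = 5.311 mm.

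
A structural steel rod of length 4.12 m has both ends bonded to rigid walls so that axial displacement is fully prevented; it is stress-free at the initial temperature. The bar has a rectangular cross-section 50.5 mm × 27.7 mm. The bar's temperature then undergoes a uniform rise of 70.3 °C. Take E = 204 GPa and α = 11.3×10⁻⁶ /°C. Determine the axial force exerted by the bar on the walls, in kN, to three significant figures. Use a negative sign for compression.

-227 kN

Free thermal expansion αLΔT = 11.3e-6 · 4120 · 70.3 = 3.273 mm.
The walls impose strain ε = −(3.273)/4120 = -7.9439e-04; σ = Eε = 204000 · -7.9439e-04 = -162.1 MPa.
Wall reaction R = σ·A = -162.1·1399 = -226700 N = -226.7 kN.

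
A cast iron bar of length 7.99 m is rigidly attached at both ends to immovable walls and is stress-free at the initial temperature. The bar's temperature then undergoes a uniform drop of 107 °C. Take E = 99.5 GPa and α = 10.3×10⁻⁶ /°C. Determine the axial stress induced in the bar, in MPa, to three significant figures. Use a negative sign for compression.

110 MPa

Free thermal expansion αLΔT = 10.3e-6 · 7990 · -107 = -8.806 mm.
The walls impose strain ε = −(-8.806)/7990 = 1.1021e-03; σ = Eε = 99500 · 1.1021e-03 = 109.7 MPa.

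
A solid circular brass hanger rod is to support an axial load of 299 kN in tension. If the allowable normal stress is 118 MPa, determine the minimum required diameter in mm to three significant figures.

56.8 mm

Required area A ≥ P/σ_allow = 299000/118 = 2534 mm².
For a solid circular section, d ≥ √(4A/π) = 56.8 mm.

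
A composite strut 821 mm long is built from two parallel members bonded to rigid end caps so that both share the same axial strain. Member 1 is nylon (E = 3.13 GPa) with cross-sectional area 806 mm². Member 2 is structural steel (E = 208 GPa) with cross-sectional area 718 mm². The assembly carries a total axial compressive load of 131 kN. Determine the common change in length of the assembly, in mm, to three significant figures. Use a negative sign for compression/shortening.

-0.708 mm

Equal strain + equilibrium ⇒ each member carries load in proportion to AE: A₁E₁ = 2523000 N, A₂E₂ = 149300000 N, ΣAE = 151900000 N.
δ = PL/ΣAE = -131000·821/151900000 = -0.7082 mm.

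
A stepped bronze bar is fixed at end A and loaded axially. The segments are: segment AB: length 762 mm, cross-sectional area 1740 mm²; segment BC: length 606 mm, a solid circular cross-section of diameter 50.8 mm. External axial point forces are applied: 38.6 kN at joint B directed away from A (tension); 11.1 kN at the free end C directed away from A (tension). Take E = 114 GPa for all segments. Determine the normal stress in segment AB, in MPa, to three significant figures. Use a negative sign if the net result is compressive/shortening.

Internal axial forces (sectioning from the free end, tension +): N_BC = 11.1 kN, N_AB = 49.7 kN.
σ_AB = N_AB/A_AB = 49700/1740 = 28.56 MPa.

28.6 MPa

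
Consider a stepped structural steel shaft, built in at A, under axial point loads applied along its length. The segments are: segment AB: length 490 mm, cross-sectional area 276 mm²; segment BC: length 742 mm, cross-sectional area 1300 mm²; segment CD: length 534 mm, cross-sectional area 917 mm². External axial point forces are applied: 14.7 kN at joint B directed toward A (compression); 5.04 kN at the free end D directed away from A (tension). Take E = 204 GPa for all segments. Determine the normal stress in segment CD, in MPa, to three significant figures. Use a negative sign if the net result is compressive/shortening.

5.50 MPa

Internal axial forces (sectioning from the free end, tension +): N_CD = 5.04 kN, N_BC = 5.04 kN, N_AB = -9.66 kN.
σ_CD = N_CD/A_CD = 5040/917 = 5.496 MPa.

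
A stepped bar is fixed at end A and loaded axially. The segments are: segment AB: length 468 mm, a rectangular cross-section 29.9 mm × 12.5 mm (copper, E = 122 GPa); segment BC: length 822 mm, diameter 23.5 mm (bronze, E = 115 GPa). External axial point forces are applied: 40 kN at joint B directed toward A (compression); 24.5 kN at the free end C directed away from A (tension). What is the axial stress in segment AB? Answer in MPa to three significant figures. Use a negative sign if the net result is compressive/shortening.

Internal axial forces (sectioning from the free end, tension +): N_BC = 24.5 kN, N_AB = -15.5 kN.
A_AB = 373.8 mm².
σ_AB = N_AB/A_AB = -15500/373.8 = -41.47 MPa.

-41.5 MPa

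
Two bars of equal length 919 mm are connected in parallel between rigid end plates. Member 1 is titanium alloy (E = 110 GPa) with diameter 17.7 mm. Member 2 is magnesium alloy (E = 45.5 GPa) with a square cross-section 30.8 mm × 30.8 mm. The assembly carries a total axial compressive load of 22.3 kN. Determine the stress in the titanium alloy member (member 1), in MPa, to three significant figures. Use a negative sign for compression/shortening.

A_1 = 246.1 mm².
A_2 = 948.6 mm².
Equal strain + equilibrium ⇒ each member carries load in proportion to AE: A₁E₁ = 27070000 N, A₂E₂ = 43160000 N, ΣAE = 70230000 N.
σ₁ = P·E₁/ΣAE = -22300·110000/70230000 = -34.93 MPa.

-34.9 MPa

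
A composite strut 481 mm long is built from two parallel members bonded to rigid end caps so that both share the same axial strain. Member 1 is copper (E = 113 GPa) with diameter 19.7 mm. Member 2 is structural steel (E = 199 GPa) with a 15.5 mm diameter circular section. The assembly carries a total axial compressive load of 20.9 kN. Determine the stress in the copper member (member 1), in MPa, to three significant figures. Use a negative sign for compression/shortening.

A_1 = 304.8 mm².
A_2 = 188.7 mm².
Equal strain + equilibrium ⇒ each member carries load in proportion to AE: A₁E₁ = 34440000 N, A₂E₂ = 37550000 N, ΣAE = 71990000 N.
σ₁ = P·E₁/ΣAE = -20900·113000/71990000 = -32.8 MPa.

-32.8 MPa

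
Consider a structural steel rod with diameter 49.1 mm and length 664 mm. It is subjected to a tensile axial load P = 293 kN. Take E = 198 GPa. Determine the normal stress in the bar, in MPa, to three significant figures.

A = 1893 mm².
σ = N/A = 293000/1893 = 154.7 MPa.

155 MPa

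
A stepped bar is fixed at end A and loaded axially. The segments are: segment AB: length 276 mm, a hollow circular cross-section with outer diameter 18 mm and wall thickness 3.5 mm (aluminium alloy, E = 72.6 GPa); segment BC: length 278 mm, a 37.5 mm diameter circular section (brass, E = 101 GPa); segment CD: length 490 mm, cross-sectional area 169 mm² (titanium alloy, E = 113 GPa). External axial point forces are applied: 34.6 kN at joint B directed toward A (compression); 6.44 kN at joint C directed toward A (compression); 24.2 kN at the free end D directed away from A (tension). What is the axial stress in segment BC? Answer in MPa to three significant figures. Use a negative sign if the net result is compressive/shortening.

16.1 MPa

Internal axial forces (sectioning from the free end, tension +): N_CD = 24.2 kN, N_BC = 17.76 kN, N_AB = -16.84 kN.
A_BC = 1104 mm².
σ_BC = N_BC/A_BC = 17760/1104 = 16.08 MPa.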